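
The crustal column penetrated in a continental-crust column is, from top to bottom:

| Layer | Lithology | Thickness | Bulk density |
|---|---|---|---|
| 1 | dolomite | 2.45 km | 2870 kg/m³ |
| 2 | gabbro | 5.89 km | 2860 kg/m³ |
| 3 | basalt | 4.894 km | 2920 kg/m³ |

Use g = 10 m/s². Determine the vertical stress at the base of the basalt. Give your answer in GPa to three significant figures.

0.382 GPa

dolomite: 2870 kg/m³ × 10 m/s² × 2450 m = 7.032×10^7 Pa = 0.07032 GPa
gabbro: 2860 kg/m³ × 10 m/s² × 5890 m = 1.685×10^8 Pa = 0.1685 GPa
basalt: 2920 kg/m³ × 10 m/s² × 4894 m = 1.429×10^8 Pa = 0.1429 GPa
Total = 0.07032 + 0.1685 + 0.1429 = 0.38167 GPa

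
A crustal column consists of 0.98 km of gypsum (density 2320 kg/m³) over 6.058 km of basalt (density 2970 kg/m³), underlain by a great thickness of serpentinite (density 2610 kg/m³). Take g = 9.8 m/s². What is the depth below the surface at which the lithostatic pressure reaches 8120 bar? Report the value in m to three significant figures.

Pressure at base of upper layers: 2320×9.8×980 + 2970×9.8×6058 = 1.986×10^8 Pa = 1986 bar
Remaining pressure to be supplied by serpentinite: 8.120×10^8 − 1.986×10^8 = 6.134×10^8 Pa
Additional depth in serpentinite = 6.134×10^8 Pa / (2610 kg/m³ × 9.8 m/s²) = 23981 m
Total depth = 7038 m + 23981 m = 31019 m

31000 m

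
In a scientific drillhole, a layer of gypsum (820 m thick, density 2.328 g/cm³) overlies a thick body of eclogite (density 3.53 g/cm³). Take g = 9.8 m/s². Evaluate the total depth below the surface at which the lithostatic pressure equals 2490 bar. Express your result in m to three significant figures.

7480 m

Pressure at base of upper layers: 2328×9.8×820 = 1.871×10^7 Pa = 187.1 bar
Remaining pressure to be supplied by eclogite: 2.490×10^8 − 1.871×10^7 = 2.303×10^8 Pa
Additional depth in eclogite = 2.303×10^8 Pa / (3530 kg/m³ × 9.8 m/s²) = 6657.0 m
Total depth = 820 m + 6657.0 m = 7477.0 m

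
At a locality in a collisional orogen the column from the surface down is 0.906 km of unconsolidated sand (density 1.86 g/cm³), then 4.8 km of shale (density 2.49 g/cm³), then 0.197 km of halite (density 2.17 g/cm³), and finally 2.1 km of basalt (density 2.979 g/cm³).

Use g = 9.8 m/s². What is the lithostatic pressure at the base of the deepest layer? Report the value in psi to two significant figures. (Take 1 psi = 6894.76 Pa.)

unconsolidated sand: 1860 kg/m³ × 9.8 m/s² × 906 m = 1.651×10^7 Pa = 2395 psi
shale: 2490 kg/m³ × 9.8 m/s² × 4800 m = 1.171×10^8 Pa = 16988 psi
halite: 2170 kg/m³ × 9.8 m/s² × 197 m = 4.189×10^6 Pa = 607.6 psi
basalt: 2979 kg/m³ × 9.8 m/s² × 2100 m = 6.131×10^7 Pa = 8892 psi
Total = 2395 + 16988 + 607.6 + 8892 = 28883 psi

29000 psi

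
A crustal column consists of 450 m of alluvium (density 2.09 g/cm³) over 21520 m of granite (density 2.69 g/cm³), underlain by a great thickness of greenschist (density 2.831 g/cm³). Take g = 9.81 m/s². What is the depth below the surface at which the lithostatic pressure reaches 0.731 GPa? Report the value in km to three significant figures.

27.5 km

Pressure at base of upper layers: 2090×9.81×450 + 2690×9.81×21520 = 5.771×10^8 Pa = 0.5771 GPa
Remaining pressure to be supplied by greenschist: 7.310×10^8 − 5.771×10^8 = 1.539×10^8 Pa
Additional depth in greenschist = 1.539×10^8 Pa / (2831 kg/m³ × 9.81 m/s²) = 5541.0 m
Total depth = 21970 m + 5541.0 m = 27511 m
= 27.511 km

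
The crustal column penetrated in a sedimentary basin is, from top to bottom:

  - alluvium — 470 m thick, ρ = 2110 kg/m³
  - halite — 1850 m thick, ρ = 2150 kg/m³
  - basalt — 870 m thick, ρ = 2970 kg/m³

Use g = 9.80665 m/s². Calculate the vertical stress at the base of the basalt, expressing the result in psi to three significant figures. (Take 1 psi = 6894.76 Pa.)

10700 psi

alluvium: 2110 kg/m³ × 9.80665 m/s² × 470 m = 9.725×10^6 Pa = 1411 psi
halite: 2150 kg/m³ × 9.80665 m/s² × 1850 m = 3.901×10^7 Pa = 5657 psi
basalt: 2970 kg/m³ × 9.80665 m/s² × 870 m = 2.534×10^7 Pa = 3675 psi
Total = 1411 + 5657 + 3675 = 10743 psi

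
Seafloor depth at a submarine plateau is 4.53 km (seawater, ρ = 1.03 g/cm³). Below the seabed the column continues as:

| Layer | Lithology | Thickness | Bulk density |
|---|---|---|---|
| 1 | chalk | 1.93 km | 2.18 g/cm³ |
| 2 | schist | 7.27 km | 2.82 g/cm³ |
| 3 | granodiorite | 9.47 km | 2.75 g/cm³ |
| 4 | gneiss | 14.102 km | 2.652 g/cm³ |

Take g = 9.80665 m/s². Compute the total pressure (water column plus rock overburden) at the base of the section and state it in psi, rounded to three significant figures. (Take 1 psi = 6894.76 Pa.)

132000 psi

seawater: 1030 kg/m³ × 9.80665 m/s² × 4530 m = 4.576×10^7 Pa = 6636 psi
chalk: 2180 kg/m³ × 9.80665 m/s² × 1930 m = 4.126×10^7 Pa = 5984 psi
schist: 2820 kg/m³ × 9.80665 m/s² × 7270 m = 2.011×10^8 Pa = 29160 psi
granodiorite: 2750 kg/m³ × 9.80665 m/s² × 9470 m = 2.554×10^8 Pa = 37041 psi
gneiss: 2652 kg/m³ × 9.80665 m/s² × 14102 m = 3.668×10^8 Pa = 53193 psi
Total = 6636 + 5984 + 29160 + 37041 + 53193 = 1.3201×10^5 psi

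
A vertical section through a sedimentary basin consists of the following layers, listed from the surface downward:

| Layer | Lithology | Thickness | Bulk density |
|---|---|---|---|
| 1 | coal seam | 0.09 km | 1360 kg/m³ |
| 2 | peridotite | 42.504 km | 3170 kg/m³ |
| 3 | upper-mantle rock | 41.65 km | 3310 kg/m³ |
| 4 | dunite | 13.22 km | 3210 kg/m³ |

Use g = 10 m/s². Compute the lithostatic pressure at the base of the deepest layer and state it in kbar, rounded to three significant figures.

31.5 kbar

coal seam: 1360 kg/m³ × 10 m/s² × 90 m = 1.224×10^6 Pa = 0.01224 kbar
peridotite: 3170 kg/m³ × 10 m/s² × 42504 m = 1.347×10^9 Pa = 13.47 kbar
upper-mantle rock: 3310 kg/m³ × 10 m/s² × 41650 m = 1.379×10^9 Pa = 13.79 kbar
dunite: 3210 kg/m³ × 10 m/s² × 13220 m = 4.244×10^8 Pa = 4.244 kbar
Total = 0.01224 + 13.47 + 13.79 + 4.244 = 31.516 kbar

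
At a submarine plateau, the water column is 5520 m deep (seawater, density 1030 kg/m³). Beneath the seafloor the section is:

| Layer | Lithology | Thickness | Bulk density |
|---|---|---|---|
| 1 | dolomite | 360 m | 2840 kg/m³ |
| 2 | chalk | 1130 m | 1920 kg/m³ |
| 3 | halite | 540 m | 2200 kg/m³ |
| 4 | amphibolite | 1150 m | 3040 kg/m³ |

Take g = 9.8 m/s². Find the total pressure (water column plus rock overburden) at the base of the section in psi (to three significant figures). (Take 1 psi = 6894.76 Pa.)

seawater: 1030 kg/m³ × 9.8 m/s² × 5520 m = 5.572×10^7 Pa = 8081 psi
dolomite: 2840 kg/m³ × 9.8 m/s² × 360 m = 1.002×10^7 Pa = 1453 psi
chalk: 1920 kg/m³ × 9.8 m/s² × 1130 m = 2.126×10^7 Pa = 3084 psi
halite: 2200 kg/m³ × 9.8 m/s² × 540 m = 1.164×10^7 Pa = 1689 psi
amphibolite: 3040 kg/m³ × 9.8 m/s² × 1150 m = 3.426×10^7 Pa = 4969 psi
Total = 8081 + 1453 + 3084 + 1689 + 4969 = 19276 psi

19300 psi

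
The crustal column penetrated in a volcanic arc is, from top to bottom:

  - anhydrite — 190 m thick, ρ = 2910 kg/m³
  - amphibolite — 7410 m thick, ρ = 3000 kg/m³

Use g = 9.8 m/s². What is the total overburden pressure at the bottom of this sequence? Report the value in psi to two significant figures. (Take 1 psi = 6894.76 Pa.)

32000 psi

anhydrite: 2910 kg/m³ × 9.8 m/s² × 190 m = 5.418×10^6 Pa = 785.9 psi
amphibolite: 3000 kg/m³ × 9.8 m/s² × 7410 m = 2.179×10^8 Pa = 31597 psi
Total = 785.9 + 31597 = 32383 psi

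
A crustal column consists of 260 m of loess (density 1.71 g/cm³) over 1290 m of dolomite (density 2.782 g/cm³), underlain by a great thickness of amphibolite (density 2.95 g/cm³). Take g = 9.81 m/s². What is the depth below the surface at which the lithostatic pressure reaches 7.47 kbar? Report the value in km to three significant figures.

26.0 km

Pressure at base of upper layers: 1710×9.81×260 + 2782×9.81×1290 = 3.957×10^7 Pa = 0.3957 kbar
Remaining pressure to be supplied by amphibolite: 7.470×10^8 − 3.957×10^7 = 7.074×10^8 Pa
Additional depth in amphibolite = 7.074×10^8 Pa / (2950 kg/m³ × 9.81 m/s²) = 24445 m
Total depth = 1550 m + 24445 m = 25995 m
= 25.995 km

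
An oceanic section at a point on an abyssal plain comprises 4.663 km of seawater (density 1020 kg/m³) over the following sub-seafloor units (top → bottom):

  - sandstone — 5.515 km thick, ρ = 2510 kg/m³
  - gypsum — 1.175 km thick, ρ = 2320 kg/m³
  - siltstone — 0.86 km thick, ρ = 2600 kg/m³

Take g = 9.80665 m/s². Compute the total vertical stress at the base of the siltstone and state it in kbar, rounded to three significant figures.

seawater: 1020 kg/m³ × 9.80665 m/s² × 4663 m = 4.664×10^7 Pa = 0.4664 kbar
sandstone: 2510 kg/m³ × 9.80665 m/s² × 5515 m = 1.358×10^8 Pa = 1.358 kbar
gypsum: 2320 kg/m³ × 9.80665 m/s² × 1175 m = 2.673×10^7 Pa = 0.2673 kbar
siltstone: 2600 kg/m³ × 9.80665 m/s² × 860 m = 2.193×10^7 Pa = 0.2193 kbar
Total = 0.4664 + 1.358 + 0.2673 + 0.2193 = 2.3105 kbar

2.31 kbar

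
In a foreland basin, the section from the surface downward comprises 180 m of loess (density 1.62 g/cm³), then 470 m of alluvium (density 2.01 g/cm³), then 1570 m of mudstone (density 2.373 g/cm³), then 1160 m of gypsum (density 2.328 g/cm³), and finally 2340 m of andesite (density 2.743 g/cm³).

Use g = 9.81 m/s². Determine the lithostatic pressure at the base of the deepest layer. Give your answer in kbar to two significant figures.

loess: 1620 kg/m³ × 9.81 m/s² × 180 m = 2.861×10^6 Pa = 0.02861 kbar
alluvium: 2010 kg/m³ × 9.81 m/s² × 470 m = 9.268×10^6 Pa = 0.09268 kbar
mudstone: 2373 kg/m³ × 9.81 m/s² × 1570 m = 3.655×10^7 Pa = 0.3655 kbar
gypsum: 2328 kg/m³ × 9.81 m/s² × 1160 m = 2.649×10^7 Pa = 0.2649 kbar
andesite: 2743 kg/m³ × 9.81 m/s² × 2340 m = 6.297×10^7 Pa = 0.6297 kbar
Total = 0.02861 + 0.09268 + 0.3655 + 0.2649 + 0.6297 = 1.3813 kbar

1.4 kbar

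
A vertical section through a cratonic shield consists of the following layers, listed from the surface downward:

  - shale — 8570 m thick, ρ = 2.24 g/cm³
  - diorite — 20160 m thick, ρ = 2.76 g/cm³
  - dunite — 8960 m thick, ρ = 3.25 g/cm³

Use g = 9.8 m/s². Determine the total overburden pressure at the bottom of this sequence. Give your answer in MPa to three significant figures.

1020 MPa

shale: 2240 kg/m³ × 9.8 m/s² × 8570 m = 1.881×10^8 Pa = 188.1 MPa
diorite: 2760 kg/m³ × 9.8 m/s² × 20160 m = 5.453×10^8 Pa = 545.3 MPa
dunite: 3250 kg/m³ × 9.8 m/s² × 8960 m = 2.854×10^8 Pa = 285.4 MPa
Total = 188.1 + 545.3 + 285.4 = 1018.8 MPa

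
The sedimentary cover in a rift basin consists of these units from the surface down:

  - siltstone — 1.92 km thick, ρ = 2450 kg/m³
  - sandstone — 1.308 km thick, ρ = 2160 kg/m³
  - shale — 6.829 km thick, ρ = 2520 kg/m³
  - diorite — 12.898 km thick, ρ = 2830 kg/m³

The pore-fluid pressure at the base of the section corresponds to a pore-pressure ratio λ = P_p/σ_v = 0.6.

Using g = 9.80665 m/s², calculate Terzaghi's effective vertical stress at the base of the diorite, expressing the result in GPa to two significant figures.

Overburden (lithostatic) stress σ_v:
siltstone: 2450 kg/m³ × 9.80665 m/s² × 1920 m = 4.613×10^7 Pa = 46.13 MPa
sandstone: 2160 kg/m³ × 9.80665 m/s² × 1308 m = 2.771×10^7 Pa = 27.71 MPa
shale: 2520 kg/m³ × 9.80665 m/s² × 6829 m = 1.688×10^8 Pa = 168.8 MPa
diorite: 2830 kg/m³ × 9.80665 m/s² × 12898 m = 3.580×10^8 Pa = 358.0 MPa
Total = 46.13 + 27.71 + 168.8 + 358.0 = 600.56 MPa
Pore pressure P_p = λ·σ_v = 0.6 × 600.6 MPa = 360.3 MPa
Effective stress σ' = σ_v − P_p = 600.6 − 360.3 = 240.22 MPa = 0.24022 GPa

0.24 GPa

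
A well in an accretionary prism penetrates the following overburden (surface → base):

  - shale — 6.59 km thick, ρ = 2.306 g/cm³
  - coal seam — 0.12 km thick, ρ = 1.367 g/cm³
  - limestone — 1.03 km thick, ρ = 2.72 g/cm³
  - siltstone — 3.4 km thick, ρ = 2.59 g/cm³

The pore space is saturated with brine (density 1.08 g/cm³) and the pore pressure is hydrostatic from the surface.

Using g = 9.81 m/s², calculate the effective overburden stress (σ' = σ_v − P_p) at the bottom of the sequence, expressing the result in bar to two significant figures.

1500 bar

Overburden (lithostatic) stress σ_v:
shale: 2306 kg/m³ × 9.81 m/s² × 6590 m = 1.491×10^8 Pa = 149.1 MPa
coal seam: 1367 kg/m³ × 9.81 m/s² × 120 m = 1.609×10^6 Pa = 1.609 MPa
limestone: 2720 kg/m³ × 9.81 m/s² × 1030 m = 2.748×10^7 Pa = 27.48 MPa
siltstone: 2590 kg/m³ × 9.81 m/s² × 3400 m = 8.639×10^7 Pa = 86.39 MPa
Total = 149.1 + 1.609 + 27.48 + 86.39 = 264.56 MPa
Pore pressure P_p = 1080 kg/m³ × 9.81 m/s² × 11140 m = 1.180×10^8 Pa = 118.0 MPa
Effective stress σ' = σ_v − P_p = 264.6 − 118.0 = 146.53 MPa = 1465.3 bar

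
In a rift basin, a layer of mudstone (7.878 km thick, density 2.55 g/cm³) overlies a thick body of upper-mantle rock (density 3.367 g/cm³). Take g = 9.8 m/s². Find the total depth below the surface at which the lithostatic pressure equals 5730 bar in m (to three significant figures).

19300 m

Pressure at base of upper layers: 2550×9.8×7878 = 1.969×10^8 Pa = 1969 bar
Remaining pressure to be supplied by upper-mantle rock: 5.730×10^8 − 1.969×10^8 = 3.761×10^8 Pa
Additional depth in upper-mantle rock = 3.761×10^8 Pa / (3367 kg/m³ × 9.8 m/s²) = 11399 m
Total depth = 7878 m + 11399 m = 19277 m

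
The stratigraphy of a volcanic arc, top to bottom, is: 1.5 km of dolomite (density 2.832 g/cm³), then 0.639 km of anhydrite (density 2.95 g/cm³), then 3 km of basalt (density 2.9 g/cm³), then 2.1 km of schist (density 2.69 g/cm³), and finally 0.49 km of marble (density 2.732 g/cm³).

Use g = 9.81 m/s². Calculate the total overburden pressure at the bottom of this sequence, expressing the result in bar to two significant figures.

dolomite: 2832 kg/m³ × 9.81 m/s² × 1500 m = 4.167×10^7 Pa = 416.7 bar
anhydrite: 2950 kg/m³ × 9.81 m/s² × 639 m = 1.849×10^7 Pa = 184.9 bar
basalt: 2900 kg/m³ × 9.81 m/s² × 3000 m = 8.535×10^7 Pa = 853.5 bar
schist: 2690 kg/m³ × 9.81 m/s² × 2100 m = 5.542×10^7 Pa = 554.2 bar
marble: 2732 kg/m³ × 9.81 m/s² × 490 m = 1.313×10^7 Pa = 131.3 bar
Total = 416.7 + 184.9 + 853.5 + 554.2 + 131.3 = 2140.6 bar

2100 bar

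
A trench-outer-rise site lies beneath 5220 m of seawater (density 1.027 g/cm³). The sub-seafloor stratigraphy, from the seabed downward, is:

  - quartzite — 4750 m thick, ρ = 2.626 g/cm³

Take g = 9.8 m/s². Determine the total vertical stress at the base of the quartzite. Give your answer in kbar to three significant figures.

seawater: 1027 kg/m³ × 9.8 m/s² × 5220 m = 5.254×10^7 Pa = 0.5254 kbar
quartzite: 2626 kg/m³ × 9.8 m/s² × 4750 m = 1.222×10^8 Pa = 1.222 kbar
Total = 0.5254 + 1.222 = 1.7478 kbar

1.75 kbar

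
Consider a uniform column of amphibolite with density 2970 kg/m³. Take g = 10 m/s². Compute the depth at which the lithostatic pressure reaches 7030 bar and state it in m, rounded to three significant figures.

h = P/(ρg) = 7030 bar / (2970 kg/m³ × 10 m/s²) = 7.030×10^8 Pa / 29700 Pa/m = 23670 m

23700 m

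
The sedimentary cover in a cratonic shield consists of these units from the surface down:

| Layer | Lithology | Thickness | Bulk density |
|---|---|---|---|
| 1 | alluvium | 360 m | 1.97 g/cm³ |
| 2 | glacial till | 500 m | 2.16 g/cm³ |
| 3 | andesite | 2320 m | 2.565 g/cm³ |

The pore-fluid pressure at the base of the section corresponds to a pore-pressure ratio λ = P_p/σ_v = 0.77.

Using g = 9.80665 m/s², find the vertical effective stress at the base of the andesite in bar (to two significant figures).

Overburden (lithostatic) stress σ_v:
alluvium: 1970 kg/m³ × 9.80665 m/s² × 360 m = 6.955×10^6 Pa = 6.955 MPa
glacial till: 2160 kg/m³ × 9.80665 m/s² × 500 m = 1.059×10^7 Pa = 10.59 MPa
andesite: 2565 kg/m³ × 9.80665 m/s² × 2320 m = 5.836×10^7 Pa = 58.36 MPa
Total = 6.955 + 10.59 + 58.36 = 75.903 MPa
Pore pressure P_p = λ·σ_v = 0.77 × 75.90 MPa = 58.45 MPa
Effective stress σ' = σ_v − P_p = 75.90 − 58.45 = 17.458 MPa = 174.58 bar

170 bar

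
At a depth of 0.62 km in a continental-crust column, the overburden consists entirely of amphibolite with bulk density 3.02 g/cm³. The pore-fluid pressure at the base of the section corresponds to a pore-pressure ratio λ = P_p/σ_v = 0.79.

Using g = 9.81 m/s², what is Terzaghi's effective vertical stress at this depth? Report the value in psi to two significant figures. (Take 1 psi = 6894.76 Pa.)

Overburden (lithostatic) stress σ_v:
amphibolite: 3020 kg/m³ × 9.81 m/s² × 620 m = 1.837×10^7 Pa = 18.37 MPa
Pore pressure P_p = λ·σ_v = 0.79 × 18.37 MPa = 14.51 MPa
Effective stress σ' = σ_v − P_p = 18.37 − 14.51 = 3.8573 MPa = 559.46 psi

560 psi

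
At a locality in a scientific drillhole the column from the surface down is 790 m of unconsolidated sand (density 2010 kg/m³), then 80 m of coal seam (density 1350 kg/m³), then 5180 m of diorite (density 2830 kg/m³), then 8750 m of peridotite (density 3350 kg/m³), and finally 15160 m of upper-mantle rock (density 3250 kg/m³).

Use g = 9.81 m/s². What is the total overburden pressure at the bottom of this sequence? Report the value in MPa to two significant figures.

unconsolidated sand: 2010 kg/m³ × 9.81 m/s² × 790 m = 1.558×10^7 Pa = 15.58 MPa
coal seam: 1350 kg/m³ × 9.81 m/s² × 80 m = 1.059×10^6 Pa = 1.059 MPa
diorite: 2830 kg/m³ × 9.81 m/s² × 5180 m = 1.438×10^8 Pa = 143.8 MPa
peridotite: 3350 kg/m³ × 9.81 m/s² × 8750 m = 2.876×10^8 Pa = 287.6 MPa
upper-mantle rock: 3250 kg/m³ × 9.81 m/s² × 15160 m = 4.833×10^8 Pa = 483.3 MPa
Total = 15.58 + 1.059 + 143.8 + 287.6 + 483.3 = 931.34 MPa

930 MPa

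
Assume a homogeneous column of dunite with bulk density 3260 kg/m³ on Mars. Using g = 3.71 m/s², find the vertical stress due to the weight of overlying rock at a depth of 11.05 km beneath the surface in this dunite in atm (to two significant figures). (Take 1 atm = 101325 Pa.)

1300 atm

dunite: 3260 kg/m³ × 3.71 m/s² × 11050 m = 1.336×10^8 Pa = 1319 atm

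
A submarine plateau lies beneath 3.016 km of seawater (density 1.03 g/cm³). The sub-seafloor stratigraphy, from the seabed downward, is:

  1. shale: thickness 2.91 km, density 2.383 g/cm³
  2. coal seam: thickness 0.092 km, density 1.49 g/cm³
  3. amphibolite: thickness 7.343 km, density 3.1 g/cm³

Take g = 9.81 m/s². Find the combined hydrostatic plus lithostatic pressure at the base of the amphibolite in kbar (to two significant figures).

seawater: 1030 kg/m³ × 9.81 m/s² × 3016 m = 3.047×10^7 Pa = 0.3047 kbar
shale: 2383 kg/m³ × 9.81 m/s² × 2910 m = 6.803×10^7 Pa = 0.6803 kbar
coal seam: 1490 kg/m³ × 9.81 m/s² × 92 m = 1.345×10^6 Pa = 0.01345 kbar
amphibolite: 3100 kg/m³ × 9.81 m/s² × 7343 m = 2.233×10^8 Pa = 2.233 kbar
Total = 0.3047 + 0.6803 + 0.01345 + 2.233 = 3.2316 kbar

3.2 kbar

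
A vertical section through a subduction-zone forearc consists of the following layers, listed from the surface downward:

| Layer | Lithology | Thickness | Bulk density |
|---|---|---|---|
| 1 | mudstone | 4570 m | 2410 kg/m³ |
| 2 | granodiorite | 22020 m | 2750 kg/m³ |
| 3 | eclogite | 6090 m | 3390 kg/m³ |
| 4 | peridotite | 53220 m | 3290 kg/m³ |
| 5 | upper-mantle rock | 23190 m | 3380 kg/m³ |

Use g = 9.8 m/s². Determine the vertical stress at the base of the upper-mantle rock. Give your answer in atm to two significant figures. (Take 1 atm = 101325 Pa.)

33000 atm

mudstone: 2410 kg/m³ × 9.8 m/s² × 4570 m = 1.079×10^8 Pa = 1065 atm
granodiorite: 2750 kg/m³ × 9.8 m/s² × 22020 m = 5.934×10^8 Pa = 5857 atm
eclogite: 3390 kg/m³ × 9.8 m/s² × 6090 m = 2.023×10^8 Pa = 1997 atm
peridotite: 3290 kg/m³ × 9.8 m/s² × 53220 m = 1.716×10^9 Pa = 16935 atm
upper-mantle rock: 3380 kg/m³ × 9.8 m/s² × 23190 m = 7.681×10^8 Pa = 7581 atm
Total = 1065 + 5857 + 1997 + 16935 + 7581 = 33435 atm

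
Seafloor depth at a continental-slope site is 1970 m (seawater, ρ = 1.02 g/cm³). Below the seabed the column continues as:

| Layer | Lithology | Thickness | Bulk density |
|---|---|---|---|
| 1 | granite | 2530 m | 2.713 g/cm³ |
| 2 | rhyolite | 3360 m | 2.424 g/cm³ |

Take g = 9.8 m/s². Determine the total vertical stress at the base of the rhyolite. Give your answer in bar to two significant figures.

seawater: 1020 kg/m³ × 9.8 m/s² × 1970 m = 1.969×10^7 Pa = 196.9 bar
granite: 2713 kg/m³ × 9.8 m/s² × 2530 m = 6.727×10^7 Pa = 672.7 bar
rhyolite: 2424 kg/m³ × 9.8 m/s² × 3360 m = 7.982×10^7 Pa = 798.2 bar
Total = 196.9 + 672.7 + 798.2 = 1667.8 bar

1700 bar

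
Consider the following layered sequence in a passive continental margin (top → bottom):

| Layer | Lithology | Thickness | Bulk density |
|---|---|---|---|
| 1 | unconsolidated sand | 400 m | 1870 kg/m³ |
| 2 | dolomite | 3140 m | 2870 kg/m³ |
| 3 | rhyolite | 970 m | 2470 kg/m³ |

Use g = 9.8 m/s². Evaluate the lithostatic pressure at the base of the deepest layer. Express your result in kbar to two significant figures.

unconsolidated sand: 1870 kg/m³ × 9.8 m/s² × 400 m = 7.330×10^6 Pa = 0.07330 kbar
dolomite: 2870 kg/m³ × 9.8 m/s² × 3140 m = 8.832×10^7 Pa = 0.8832 kbar
rhyolite: 2470 kg/m³ × 9.8 m/s² × 970 m = 2.348×10^7 Pa = 0.2348 kbar
Total = 0.07330 + 0.8832 + 0.2348 = 1.1913 kbar

1.2 kbar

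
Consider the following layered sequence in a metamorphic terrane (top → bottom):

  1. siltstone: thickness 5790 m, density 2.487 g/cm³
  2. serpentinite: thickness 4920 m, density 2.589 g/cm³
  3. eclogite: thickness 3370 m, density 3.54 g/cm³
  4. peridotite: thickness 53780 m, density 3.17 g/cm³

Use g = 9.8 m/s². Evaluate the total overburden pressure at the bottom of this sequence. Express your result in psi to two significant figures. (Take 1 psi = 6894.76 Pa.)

300000 psi

siltstone: 2487 kg/m³ × 9.8 m/s² × 5790 m = 1.411×10^8 Pa = 20467 psi
serpentinite: 2589 kg/m³ × 9.8 m/s² × 4920 m = 1.248×10^8 Pa = 18105 psi
eclogite: 3540 kg/m³ × 9.8 m/s² × 3370 m = 1.169×10^8 Pa = 16957 psi
peridotite: 3170 kg/m³ × 9.8 m/s² × 53780 m = 1.671×10^9 Pa = 2.423×10^5 psi
Total = 20467 + 18105 + 16957 + 2.423×10^5 = 2.9785×10^5 psi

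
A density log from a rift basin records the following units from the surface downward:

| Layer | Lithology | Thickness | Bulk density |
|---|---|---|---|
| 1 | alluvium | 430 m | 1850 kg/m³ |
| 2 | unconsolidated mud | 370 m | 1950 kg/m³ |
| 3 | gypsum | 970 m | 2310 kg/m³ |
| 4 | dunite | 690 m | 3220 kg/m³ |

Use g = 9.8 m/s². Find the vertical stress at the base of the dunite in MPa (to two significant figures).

59 MPa

alluvium: 1850 kg/m³ × 9.8 m/s² × 430 m = 7.796×10^6 Pa = 7.796 MPa
unconsolidated mud: 1950 kg/m³ × 9.8 m/s² × 370 m = 7.071×10^6 Pa = 7.071 MPa
gypsum: 2310 kg/m³ × 9.8 m/s² × 970 m = 2.196×10^7 Pa = 21.96 MPa
dunite: 3220 kg/m³ × 9.8 m/s² × 690 m = 2.177×10^7 Pa = 21.77 MPa
Total = 7.796 + 7.071 + 21.96 + 21.77 = 58.599 MPa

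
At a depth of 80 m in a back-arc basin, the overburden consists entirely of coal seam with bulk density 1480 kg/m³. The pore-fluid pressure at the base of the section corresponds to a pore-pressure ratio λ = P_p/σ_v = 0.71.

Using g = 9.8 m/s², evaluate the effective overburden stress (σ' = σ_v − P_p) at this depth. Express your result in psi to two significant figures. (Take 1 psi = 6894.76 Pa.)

49 psi

Overburden (lithostatic) stress σ_v:
coal seam: 1480 kg/m³ × 9.8 m/s² × 80 m = 1.160×10^6 Pa = 1.160 MPa
Pore pressure P_p = λ·σ_v = 0.71 × 1.160 MPa = 0.8238 MPa
Effective stress σ' = σ_v − P_p = 1.160 − 0.8238 = 0.33649 MPa = 48.804 psi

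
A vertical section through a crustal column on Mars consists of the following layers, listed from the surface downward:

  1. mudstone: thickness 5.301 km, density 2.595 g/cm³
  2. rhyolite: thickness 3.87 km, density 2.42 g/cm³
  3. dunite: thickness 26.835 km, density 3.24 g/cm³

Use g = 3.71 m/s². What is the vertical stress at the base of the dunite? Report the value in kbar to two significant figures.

mudstone: 2595 kg/m³ × 3.71 m/s² × 5301 m = 5.104×10^7 Pa = 0.5104 kbar
rhyolite: 2420 kg/m³ × 3.71 m/s² × 3870 m = 3.475×10^7 Pa = 0.3475 kbar
dunite: 3240 kg/m³ × 3.71 m/s² × 26835 m = 3.226×10^8 Pa = 3.226 kbar
Total = 0.5104 + 0.3475 + 3.226 = 4.0835 kbar

4.1 kbar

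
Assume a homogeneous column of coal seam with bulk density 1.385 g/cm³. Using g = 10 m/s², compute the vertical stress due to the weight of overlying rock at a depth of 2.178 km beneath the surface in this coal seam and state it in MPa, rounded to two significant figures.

coal seam: 1385 kg/m³ × 10 m/s² × 2178 m = 3.017×10^7 Pa = 30.17 MPa

30 MPa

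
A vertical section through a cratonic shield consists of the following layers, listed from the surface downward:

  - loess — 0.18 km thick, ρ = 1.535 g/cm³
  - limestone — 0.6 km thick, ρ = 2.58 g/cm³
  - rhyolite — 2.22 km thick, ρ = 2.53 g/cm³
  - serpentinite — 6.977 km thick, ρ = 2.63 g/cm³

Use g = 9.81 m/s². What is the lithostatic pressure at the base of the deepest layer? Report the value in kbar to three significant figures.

loess: 1535 kg/m³ × 9.81 m/s² × 180 m = 2.711×10^6 Pa = 0.02711 kbar
limestone: 2580 kg/m³ × 9.81 m/s² × 600 m = 1.519×10^7 Pa = 0.1519 kbar
rhyolite: 2530 kg/m³ × 9.81 m/s² × 2220 m = 5.510×10^7 Pa = 0.5510 kbar
serpentinite: 2630 kg/m³ × 9.81 m/s² × 6977 m = 1.800×10^8 Pa = 1.800 kbar
Total = 0.02711 + 0.1519 + 0.5510 + 1.800 = 2.5300 kbar

2.53 kbar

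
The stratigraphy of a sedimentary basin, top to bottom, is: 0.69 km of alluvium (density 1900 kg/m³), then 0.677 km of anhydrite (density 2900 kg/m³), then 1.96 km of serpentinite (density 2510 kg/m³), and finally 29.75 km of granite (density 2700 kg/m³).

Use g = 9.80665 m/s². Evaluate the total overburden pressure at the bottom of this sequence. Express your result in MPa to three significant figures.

alluvium: 1900 kg/m³ × 9.80665 m/s² × 690 m = 1.286×10^7 Pa = 12.86 MPa
anhydrite: 2900 kg/m³ × 9.80665 m/s² × 677 m = 1.925×10^7 Pa = 19.25 MPa
serpentinite: 2510 kg/m³ × 9.80665 m/s² × 1960 m = 4.824×10^7 Pa = 48.24 MPa
granite: 2700 kg/m³ × 9.80665 m/s² × 29750 m = 7.877×10^8 Pa = 787.7 MPa
Total = 12.86 + 19.25 + 48.24 + 787.7 = 868.07 MPa

868 MPa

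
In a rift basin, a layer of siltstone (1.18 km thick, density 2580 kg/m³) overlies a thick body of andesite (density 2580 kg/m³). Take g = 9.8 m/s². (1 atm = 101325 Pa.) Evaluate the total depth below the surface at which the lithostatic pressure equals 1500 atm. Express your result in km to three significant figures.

Pressure at base of upper layers: 2580×9.8×1180 = 2.984×10^7 Pa = 294.4 atm
Remaining pressure to be supplied by andesite: 1.520×10^8 − 2.984×10^7 = 1.222×10^8 Pa
Additional depth in andesite = 1.222×10^8 Pa / (2580 kg/m³ × 9.8 m/s²) = 4831.2 m
Total depth = 1180 m + 4831.2 m = 6011.2 m
= 6.0112 km

6.01 km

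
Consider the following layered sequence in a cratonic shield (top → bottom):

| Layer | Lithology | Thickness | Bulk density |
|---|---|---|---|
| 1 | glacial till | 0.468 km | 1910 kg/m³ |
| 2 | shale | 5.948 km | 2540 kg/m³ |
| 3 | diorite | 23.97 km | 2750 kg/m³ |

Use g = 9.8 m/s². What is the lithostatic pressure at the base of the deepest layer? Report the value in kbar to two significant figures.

glacial till: 1910 kg/m³ × 9.8 m/s² × 468 m = 8.760×10^6 Pa = 0.08760 kbar
shale: 2540 kg/m³ × 9.8 m/s² × 5948 m = 1.481×10^8 Pa = 1.481 kbar
diorite: 2750 kg/m³ × 9.8 m/s² × 23970 m = 6.460×10^8 Pa = 6.460 kbar
Total = 0.08760 + 1.481 + 6.460 = 8.0281 kbar

8.0 kbar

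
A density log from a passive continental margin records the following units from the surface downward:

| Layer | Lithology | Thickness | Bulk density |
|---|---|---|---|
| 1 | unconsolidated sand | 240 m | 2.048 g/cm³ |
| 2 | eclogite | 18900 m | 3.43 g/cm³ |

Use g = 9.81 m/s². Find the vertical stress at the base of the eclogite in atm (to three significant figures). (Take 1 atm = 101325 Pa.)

6320 atm

unconsolidated sand: 2048 kg/m³ × 9.81 m/s² × 240 m = 4.822×10^6 Pa = 47.59 atm
eclogite: 3430 kg/m³ × 9.81 m/s² × 18900 m = 6.360×10^8 Pa = 6276 atm
Total = 47.59 + 6276 = 6324.0 atm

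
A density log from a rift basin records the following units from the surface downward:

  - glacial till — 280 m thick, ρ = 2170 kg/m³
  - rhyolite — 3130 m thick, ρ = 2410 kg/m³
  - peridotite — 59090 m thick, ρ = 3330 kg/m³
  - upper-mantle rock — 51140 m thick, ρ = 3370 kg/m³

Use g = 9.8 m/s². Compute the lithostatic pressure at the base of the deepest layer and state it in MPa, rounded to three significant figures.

glacial till: 2170 kg/m³ × 9.8 m/s² × 280 m = 5.954×10^6 Pa = 5.954 MPa
rhyolite: 2410 kg/m³ × 9.8 m/s² × 3130 m = 7.392×10^7 Pa = 73.92 MPa
peridotite: 3330 kg/m³ × 9.8 m/s² × 59090 m = 1.928×10^9 Pa = 1928 MPa
upper-mantle rock: 3370 kg/m³ × 9.8 m/s² × 51140 m = 1.689×10^9 Pa = 1689 MPa
Total = 5.954 + 73.92 + 1928 + 1689 = 3697.2 MPa

3700 MPa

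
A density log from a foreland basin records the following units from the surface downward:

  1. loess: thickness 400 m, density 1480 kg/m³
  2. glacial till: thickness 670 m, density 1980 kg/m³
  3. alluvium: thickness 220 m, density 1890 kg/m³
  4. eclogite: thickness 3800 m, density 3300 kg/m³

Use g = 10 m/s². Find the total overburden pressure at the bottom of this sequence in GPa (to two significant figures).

loess: 1480 kg/m³ × 10 m/s² × 400 m = 5.920×10^6 Pa = 5.920×10^-3 GPa
glacial till: 1980 kg/m³ × 10 m/s² × 670 m = 1.327×10^7 Pa = 0.01327 GPa
alluvium: 1890 kg/m³ × 10 m/s² × 220 m = 4.158×10^6 Pa = 4.158×10^-3 GPa
eclogite: 3300 kg/m³ × 10 m/s² × 3800 m = 1.254×10^8 Pa = 0.1254 GPa
Total = 5.920×10^-3 + 0.01327 + 4.158×10^-3 + 0.1254 = 0.14874 GPa

0.15 GPa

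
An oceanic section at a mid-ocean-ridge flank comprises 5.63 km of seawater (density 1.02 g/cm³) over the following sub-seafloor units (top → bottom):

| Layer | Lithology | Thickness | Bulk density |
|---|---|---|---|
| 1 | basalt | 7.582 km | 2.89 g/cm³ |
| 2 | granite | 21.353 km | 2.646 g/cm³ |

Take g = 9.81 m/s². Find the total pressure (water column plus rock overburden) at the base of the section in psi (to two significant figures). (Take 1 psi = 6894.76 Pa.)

seawater: 1020 kg/m³ × 9.81 m/s² × 5630 m = 5.633×10^7 Pa = 8171 psi
basalt: 2890 kg/m³ × 9.81 m/s² × 7582 m = 2.150×10^8 Pa = 31177 psi
granite: 2646 kg/m³ × 9.81 m/s² × 21353 m = 5.543×10^8 Pa = 80389 psi
Total = 8171 + 31177 + 80389 = 1.1974×10^5 psi

120000 psi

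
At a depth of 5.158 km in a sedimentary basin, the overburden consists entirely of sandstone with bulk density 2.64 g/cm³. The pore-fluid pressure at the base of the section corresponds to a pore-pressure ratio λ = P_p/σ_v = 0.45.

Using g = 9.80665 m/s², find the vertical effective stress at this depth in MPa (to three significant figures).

73.4 MPa

Overburden (lithostatic) stress σ_v:
sandstone: 2640 kg/m³ × 9.80665 m/s² × 5158 m = 1.335×10^8 Pa = 133.5 MPa
Pore pressure P_p = λ·σ_v = 0.45 × 133.5 MPa = 60.09 MPa
Effective stress σ' = σ_v − P_p = 133.5 − 60.09 = 73.446 MPa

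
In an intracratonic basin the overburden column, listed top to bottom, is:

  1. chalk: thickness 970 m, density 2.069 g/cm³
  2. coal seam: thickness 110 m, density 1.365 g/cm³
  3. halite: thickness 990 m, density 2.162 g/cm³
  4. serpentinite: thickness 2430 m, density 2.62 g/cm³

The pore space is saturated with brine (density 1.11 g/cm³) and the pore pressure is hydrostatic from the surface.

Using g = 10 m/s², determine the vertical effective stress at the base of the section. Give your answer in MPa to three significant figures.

56.7 MPa

Overburden (lithostatic) stress σ_v:
chalk: 2069 kg/m³ × 10 m/s² × 970 m = 2.007×10^7 Pa = 20.07 MPa
coal seam: 1365 kg/m³ × 10 m/s² × 110 m = 1.502×10^6 Pa = 1.502 MPa
halite: 2162 kg/m³ × 10 m/s² × 990 m = 2.140×10^7 Pa = 21.40 MPa
serpentinite: 2620 kg/m³ × 10 m/s² × 2430 m = 6.367×10^7 Pa = 63.67 MPa
Total = 20.07 + 1.502 + 21.40 + 63.67 = 106.64 MPa
Pore pressure P_p = 1110 kg/m³ × 10 m/s² × 4500 m = 4.995×10^7 Pa = 49.95 MPa
Effective stress σ' = σ_v − P_p = 106.6 − 49.95 = 56.691 MPa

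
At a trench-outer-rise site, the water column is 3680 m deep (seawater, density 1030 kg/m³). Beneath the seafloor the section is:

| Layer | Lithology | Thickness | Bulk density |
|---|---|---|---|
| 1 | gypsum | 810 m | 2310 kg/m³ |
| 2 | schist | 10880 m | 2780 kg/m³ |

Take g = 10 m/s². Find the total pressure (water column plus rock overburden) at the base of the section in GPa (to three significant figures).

seawater: 1030 kg/m³ × 10 m/s² × 3680 m = 3.790×10^7 Pa = 0.03790 GPa
gypsum: 2310 kg/m³ × 10 m/s² × 810 m = 1.871×10^7 Pa = 0.01871 GPa
schist: 2780 kg/m³ × 10 m/s² × 10880 m = 3.025×10^8 Pa = 0.3025 GPa
Total = 0.03790 + 0.01871 + 0.3025 = 0.35908 GPa

0.359 GPa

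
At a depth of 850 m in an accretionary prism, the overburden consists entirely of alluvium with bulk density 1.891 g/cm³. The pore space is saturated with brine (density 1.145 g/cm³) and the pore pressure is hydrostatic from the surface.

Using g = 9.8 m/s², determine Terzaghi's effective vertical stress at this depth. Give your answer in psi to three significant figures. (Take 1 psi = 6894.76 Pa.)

Overburden (lithostatic) stress σ_v:
alluvium: 1891 kg/m³ × 9.8 m/s² × 850 m = 1.575×10^7 Pa = 15.75 MPa
Pore pressure P_p = 1145 kg/m³ × 9.8 m/s² × 850 m = 9.538×10^6 Pa = 9.538 MPa
Effective stress σ' = σ_v − P_p = 15.75 − 9.538 = 6.2142 MPa = 901.29 psi

901 psi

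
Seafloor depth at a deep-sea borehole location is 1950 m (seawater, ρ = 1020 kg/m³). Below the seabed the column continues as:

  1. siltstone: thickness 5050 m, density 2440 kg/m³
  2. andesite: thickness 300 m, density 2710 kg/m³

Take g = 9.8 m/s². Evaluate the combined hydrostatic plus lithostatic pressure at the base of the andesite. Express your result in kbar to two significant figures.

1.5 kbar

seawater: 1020 kg/m³ × 9.8 m/s² × 1950 m = 1.949×10^7 Pa = 0.1949 kbar
siltstone: 2440 kg/m³ × 9.8 m/s² × 5050 m = 1.208×10^8 Pa = 1.208 kbar
andesite: 2710 kg/m³ × 9.8 m/s² × 300 m = 7.967×10^6 Pa = 0.07967 kbar
Total = 0.1949 + 1.208 + 0.07967 = 1.4822 kbar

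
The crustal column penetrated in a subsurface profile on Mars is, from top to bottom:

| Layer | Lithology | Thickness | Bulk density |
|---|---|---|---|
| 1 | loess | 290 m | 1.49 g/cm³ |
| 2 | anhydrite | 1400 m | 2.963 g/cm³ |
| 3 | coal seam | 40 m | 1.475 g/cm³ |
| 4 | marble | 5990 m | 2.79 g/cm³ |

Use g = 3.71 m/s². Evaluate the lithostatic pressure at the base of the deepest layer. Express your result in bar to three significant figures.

loess: 1490 kg/m³ × 3.71 m/s² × 290 m = 1.603×10^6 Pa = 16.03 bar
anhydrite: 2963 kg/m³ × 3.71 m/s² × 1400 m = 1.539×10^7 Pa = 153.9 bar
coal seam: 1475 kg/m³ × 3.71 m/s² × 40 m = 2.189×10^5 Pa = 2.189 bar
marble: 2790 kg/m³ × 3.71 m/s² × 5990 m = 6.200×10^7 Pa = 620.0 bar
Total = 16.03 + 153.9 + 2.189 + 620.0 = 792.14 bar

792 bar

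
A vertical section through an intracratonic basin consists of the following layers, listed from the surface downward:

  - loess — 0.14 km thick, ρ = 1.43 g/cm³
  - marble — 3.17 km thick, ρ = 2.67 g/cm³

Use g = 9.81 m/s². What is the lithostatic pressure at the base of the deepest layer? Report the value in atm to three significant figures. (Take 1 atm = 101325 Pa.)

loess: 1430 kg/m³ × 9.81 m/s² × 140 m = 1.964×10^6 Pa = 19.38 atm
marble: 2670 kg/m³ × 9.81 m/s² × 3170 m = 8.303×10^7 Pa = 819.5 atm
Total = 19.38 + 819.5 = 838.83 atm

839 atm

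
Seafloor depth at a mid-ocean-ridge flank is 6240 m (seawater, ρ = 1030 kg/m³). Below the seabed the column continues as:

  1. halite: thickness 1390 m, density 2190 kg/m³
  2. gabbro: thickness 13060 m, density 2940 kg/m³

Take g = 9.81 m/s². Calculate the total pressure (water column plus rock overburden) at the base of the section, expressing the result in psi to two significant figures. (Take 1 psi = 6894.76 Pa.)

seawater: 1030 kg/m³ × 9.81 m/s² × 6240 m = 6.305×10^7 Pa = 9145 psi
halite: 2190 kg/m³ × 9.81 m/s² × 1390 m = 2.986×10^7 Pa = 4331 psi
gabbro: 2940 kg/m³ × 9.81 m/s² × 13060 m = 3.767×10^8 Pa = 54631 psi
Total = 9145 + 4331 + 54631 = 68107 psi

68000 psi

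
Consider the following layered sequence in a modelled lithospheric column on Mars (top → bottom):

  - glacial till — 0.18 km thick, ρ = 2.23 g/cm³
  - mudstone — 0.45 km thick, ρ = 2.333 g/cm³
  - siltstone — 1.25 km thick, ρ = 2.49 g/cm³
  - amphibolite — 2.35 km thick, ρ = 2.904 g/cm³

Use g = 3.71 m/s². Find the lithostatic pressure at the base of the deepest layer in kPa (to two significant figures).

glacial till: 2230 kg/m³ × 3.71 m/s² × 180 m = 1.489×10^6 Pa = 1489 kPa
mudstone: 2333 kg/m³ × 3.71 m/s² × 450 m = 3.895×10^6 Pa = 3895 kPa
siltstone: 2490 kg/m³ × 3.71 m/s² × 1250 m = 1.155×10^7 Pa = 11547 kPa
amphibolite: 2904 kg/m³ × 3.71 m/s² × 2350 m = 2.532×10^7 Pa = 25319 kPa
Total = 1489 + 3895 + 11547 + 25319 = 42250 kPa

42000 kPa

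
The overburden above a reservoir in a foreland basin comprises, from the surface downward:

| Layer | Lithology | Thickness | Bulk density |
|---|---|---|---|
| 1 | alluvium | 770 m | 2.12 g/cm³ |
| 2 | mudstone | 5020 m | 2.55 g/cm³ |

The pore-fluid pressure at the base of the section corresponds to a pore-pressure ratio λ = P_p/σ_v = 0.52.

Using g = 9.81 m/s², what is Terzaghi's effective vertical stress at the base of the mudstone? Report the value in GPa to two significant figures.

Overburden (lithostatic) stress σ_v:
alluvium: 2120 kg/m³ × 9.81 m/s² × 770 m = 1.601×10^7 Pa = 16.01 MPa
mudstone: 2550 kg/m³ × 9.81 m/s² × 5020 m = 1.256×10^8 Pa = 125.6 MPa
Total = 16.01 + 125.6 = 141.59 MPa
Pore pressure P_p = λ·σ_v = 0.52 × 141.6 MPa = 73.63 MPa
Effective stress σ' = σ_v − P_p = 141.6 − 73.63 = 67.964 MPa = 0.067964 GPa

0.068 GPa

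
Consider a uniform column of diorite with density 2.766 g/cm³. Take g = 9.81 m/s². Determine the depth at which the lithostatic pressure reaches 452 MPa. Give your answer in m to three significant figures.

h = P/(ρg) = 452 MPa / (2766 kg/m³ × 9.81 m/s²) = 4.520×10^8 Pa / 27134 Pa/m = 16658 m

16700 m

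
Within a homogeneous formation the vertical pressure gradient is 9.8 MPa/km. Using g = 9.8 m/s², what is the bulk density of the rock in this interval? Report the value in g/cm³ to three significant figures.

1.00 g/cm³

ρ = (dP/dz)/g = 9.8 MPa/km / 9.8 m/s² = 9800.0 Pa/m / 9.8 m/s² = 1000.0 kg/m³
= 1.0000 g/cm³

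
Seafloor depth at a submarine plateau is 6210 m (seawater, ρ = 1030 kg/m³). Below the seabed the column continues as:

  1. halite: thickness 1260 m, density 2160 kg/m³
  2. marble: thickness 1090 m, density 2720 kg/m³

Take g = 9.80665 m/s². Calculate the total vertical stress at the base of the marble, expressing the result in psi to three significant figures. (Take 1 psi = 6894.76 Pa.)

seawater: 1030 kg/m³ × 9.80665 m/s² × 6210 m = 6.273×10^7 Pa = 9098 psi
halite: 2160 kg/m³ × 9.80665 m/s² × 1260 m = 2.669×10^7 Pa = 3871 psi
marble: 2720 kg/m³ × 9.80665 m/s² × 1090 m = 2.907×10^7 Pa = 4217 psi
Total = 9098 + 3871 + 4217 = 17186 psi

17200 psi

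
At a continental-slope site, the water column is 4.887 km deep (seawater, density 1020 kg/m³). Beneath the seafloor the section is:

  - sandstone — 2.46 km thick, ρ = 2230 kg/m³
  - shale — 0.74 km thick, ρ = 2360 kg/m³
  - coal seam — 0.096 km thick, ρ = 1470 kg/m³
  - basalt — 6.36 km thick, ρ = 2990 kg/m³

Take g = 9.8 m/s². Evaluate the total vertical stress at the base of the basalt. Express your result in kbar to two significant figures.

seawater: 1020 kg/m³ × 9.8 m/s² × 4887 m = 4.885×10^7 Pa = 0.4885 kbar
sandstone: 2230 kg/m³ × 9.8 m/s² × 2460 m = 5.376×10^7 Pa = 0.5376 kbar
shale: 2360 kg/m³ × 9.8 m/s² × 740 m = 1.711×10^7 Pa = 0.1711 kbar
coal seam: 1470 kg/m³ × 9.8 m/s² × 96 m = 1.383×10^6 Pa = 0.01383 kbar
basalt: 2990 kg/m³ × 9.8 m/s² × 6360 m = 1.864×10^8 Pa = 1.864 kbar
Total = 0.4885 + 0.5376 + 0.1711 + 0.01383 + 1.864 = 3.0747 kbar

3.1 kbar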